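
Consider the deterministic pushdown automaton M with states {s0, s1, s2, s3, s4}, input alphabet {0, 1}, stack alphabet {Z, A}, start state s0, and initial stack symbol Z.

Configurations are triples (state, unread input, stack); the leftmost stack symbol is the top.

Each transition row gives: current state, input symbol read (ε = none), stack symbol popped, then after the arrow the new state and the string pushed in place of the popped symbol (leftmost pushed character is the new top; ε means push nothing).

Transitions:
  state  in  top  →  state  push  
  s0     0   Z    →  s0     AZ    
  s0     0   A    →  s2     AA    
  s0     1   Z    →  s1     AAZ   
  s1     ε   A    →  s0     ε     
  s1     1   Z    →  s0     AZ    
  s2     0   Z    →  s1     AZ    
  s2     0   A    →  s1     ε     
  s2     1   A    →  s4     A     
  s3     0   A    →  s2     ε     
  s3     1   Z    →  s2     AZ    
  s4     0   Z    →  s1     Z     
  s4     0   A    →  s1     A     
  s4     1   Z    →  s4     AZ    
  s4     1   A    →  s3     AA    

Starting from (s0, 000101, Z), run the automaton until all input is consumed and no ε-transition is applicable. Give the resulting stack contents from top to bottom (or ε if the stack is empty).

AAZ

(s0, 000101, Z) ⊢ (s0, 00101, AZ) ⊢ (s2, 0101, AAZ) ⊢ (s1, 101, AZ) ⊢ (s0, 101, Z) ⊢ (s1, 01, AAZ) ⊢ (s0, 01, AZ) ⊢ (s2, 1, AAZ) ⊢ (s4, ε, AAZ)
All input consumed in state s4 with stack AAZ.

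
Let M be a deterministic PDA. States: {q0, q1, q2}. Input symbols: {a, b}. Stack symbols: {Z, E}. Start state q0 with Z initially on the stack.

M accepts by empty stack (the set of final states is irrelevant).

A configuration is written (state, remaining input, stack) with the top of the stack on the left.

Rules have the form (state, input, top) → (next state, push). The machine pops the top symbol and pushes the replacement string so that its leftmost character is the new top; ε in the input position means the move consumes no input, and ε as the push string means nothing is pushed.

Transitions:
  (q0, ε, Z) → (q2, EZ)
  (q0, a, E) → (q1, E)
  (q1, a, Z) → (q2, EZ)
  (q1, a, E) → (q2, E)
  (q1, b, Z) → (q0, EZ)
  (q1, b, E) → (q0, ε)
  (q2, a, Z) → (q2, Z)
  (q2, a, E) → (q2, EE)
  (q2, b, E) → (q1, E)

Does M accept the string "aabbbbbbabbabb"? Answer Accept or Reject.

Reject

(q0, aabbbbbbabbabb, Z)
  ε-move, top Z: go to q2, push EZ → (q2, aabbbbbbabbabb, EZ)
  read a, top E: go to q2, push EE → (q2, abbbbbbabbabb, EEZ)
  read a, top E: go to q2, push EE → (q2, bbbbbbabbabb, EEEZ)
  read b, top E: go to q1, push E → (q1, bbbbbabbabb, EEEZ)
  read b, top E: go to q0, push ε → (q0, bbbbabbabb, EEZ)
No transition applies at (q0, bbbbabbabb, EEZ); input not fully consumed.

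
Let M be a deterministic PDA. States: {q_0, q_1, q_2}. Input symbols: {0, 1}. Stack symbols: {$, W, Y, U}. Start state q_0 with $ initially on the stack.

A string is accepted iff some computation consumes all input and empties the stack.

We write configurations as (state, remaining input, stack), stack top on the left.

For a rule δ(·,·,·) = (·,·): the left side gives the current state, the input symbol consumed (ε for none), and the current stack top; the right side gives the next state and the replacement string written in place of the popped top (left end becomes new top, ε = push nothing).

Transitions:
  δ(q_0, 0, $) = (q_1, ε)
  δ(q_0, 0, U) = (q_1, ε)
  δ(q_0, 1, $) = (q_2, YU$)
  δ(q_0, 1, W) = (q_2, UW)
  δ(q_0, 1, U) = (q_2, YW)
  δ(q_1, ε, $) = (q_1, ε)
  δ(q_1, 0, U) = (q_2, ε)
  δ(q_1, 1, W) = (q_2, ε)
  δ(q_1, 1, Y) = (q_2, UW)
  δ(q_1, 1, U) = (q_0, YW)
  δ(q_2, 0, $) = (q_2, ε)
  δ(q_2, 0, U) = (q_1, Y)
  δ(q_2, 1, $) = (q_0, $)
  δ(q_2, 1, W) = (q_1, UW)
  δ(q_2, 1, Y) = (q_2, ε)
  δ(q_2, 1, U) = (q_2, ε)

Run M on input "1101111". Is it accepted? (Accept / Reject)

Reject

(q_0, 1101111, $) ⊢ (q_2, 101111, YU$) ⊢ (q_2, 01111, U$) ⊢ (q_1, 1111, Y$) ⊢ (q_2, 111, UW$) ⊢ (q_2, 11, W$) ⊢ (q_1, 1, UW$) ⊢ (q_0, ε, YWW$)
All input consumed; stack is YWW$, not empty, and no further ε-move applies.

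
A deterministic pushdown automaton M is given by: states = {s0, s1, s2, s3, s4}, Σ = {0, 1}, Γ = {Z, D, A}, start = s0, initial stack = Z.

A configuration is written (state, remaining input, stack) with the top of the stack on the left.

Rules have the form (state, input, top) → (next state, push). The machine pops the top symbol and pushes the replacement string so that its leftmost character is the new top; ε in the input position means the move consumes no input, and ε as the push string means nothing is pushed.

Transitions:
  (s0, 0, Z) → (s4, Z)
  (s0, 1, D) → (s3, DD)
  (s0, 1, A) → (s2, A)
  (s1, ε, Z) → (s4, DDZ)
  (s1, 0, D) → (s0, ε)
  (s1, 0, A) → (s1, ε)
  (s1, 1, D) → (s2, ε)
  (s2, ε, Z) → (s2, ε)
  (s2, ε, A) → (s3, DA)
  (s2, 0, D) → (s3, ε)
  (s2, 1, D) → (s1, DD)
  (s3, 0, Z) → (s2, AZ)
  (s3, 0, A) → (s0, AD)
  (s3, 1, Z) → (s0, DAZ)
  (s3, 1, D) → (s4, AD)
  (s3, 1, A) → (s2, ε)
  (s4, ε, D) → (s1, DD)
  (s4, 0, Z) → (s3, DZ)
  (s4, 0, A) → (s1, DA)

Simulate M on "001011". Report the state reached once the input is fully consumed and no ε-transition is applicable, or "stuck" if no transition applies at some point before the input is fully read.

s4

(s0, 001011, Z)
  read 0, top Z: go to s4, push Z → (s4, 01011, Z)
  read 0, top Z: go to s3, push DZ → (s3, 1011, DZ)
  read 1, top D: go to s4, push AD → (s4, 011, ADZ)
  read 0, top A: go to s1, push DA → (s1, 11, DADZ)
  read 1, top D: go to s2, push ε → (s2, 1, ADZ)
  ε-move, top A: go to s3, push DA → (s3, 1, DADZ)
  read 1, top D: go to s4, push AD → (s4, ε, ADADZ)
All input consumed; M is in state s4.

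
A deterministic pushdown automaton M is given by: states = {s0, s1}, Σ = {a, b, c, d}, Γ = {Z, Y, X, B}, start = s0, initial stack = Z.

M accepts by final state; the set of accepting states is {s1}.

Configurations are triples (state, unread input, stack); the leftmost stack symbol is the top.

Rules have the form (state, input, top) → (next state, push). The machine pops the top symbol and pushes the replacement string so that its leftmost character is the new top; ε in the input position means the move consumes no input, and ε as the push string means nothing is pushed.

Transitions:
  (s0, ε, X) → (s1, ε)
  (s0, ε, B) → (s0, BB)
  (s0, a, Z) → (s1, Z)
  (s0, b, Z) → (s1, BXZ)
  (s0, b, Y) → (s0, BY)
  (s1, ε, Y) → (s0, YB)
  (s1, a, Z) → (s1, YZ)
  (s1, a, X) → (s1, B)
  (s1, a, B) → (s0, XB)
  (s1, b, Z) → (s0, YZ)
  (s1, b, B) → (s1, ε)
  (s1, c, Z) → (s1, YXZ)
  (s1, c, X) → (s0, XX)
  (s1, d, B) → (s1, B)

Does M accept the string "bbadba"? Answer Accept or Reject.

Accept

(s0, bbadba, Z) ⊢ (s1, badba, BXZ) ⊢ (s1, adba, XZ) ⊢ (s1, dba, BZ) ⊢ (s1, ba, BZ) ⊢ (s1, a, Z) ⊢ (s1, ε, YZ)
All input consumed; state s1 ∈ F.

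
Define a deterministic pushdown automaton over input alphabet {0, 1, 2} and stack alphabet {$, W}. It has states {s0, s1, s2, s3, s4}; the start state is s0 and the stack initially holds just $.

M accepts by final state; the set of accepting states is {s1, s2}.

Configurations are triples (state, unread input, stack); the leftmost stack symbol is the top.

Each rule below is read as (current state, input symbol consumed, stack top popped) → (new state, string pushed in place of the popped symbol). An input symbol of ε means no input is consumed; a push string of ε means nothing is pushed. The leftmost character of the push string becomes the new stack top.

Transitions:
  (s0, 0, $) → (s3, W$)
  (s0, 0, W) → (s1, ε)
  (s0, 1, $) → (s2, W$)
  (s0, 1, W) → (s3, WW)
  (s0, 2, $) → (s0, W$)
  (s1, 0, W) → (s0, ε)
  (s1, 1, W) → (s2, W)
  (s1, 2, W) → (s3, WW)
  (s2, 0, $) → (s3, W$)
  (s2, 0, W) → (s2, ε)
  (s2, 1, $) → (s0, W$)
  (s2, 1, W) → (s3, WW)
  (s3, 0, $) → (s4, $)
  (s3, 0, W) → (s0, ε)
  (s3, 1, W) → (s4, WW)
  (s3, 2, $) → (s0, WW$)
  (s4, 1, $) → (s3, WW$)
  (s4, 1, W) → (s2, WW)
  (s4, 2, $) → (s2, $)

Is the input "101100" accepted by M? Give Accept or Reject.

Accept

(s0, 101100, $) ⊢ (s2, 01100, W$) ⊢ (s2, 1100, $) ⊢ (s0, 100, W$) ⊢ (s3, 00, WW$) ⊢ (s0, 0, W$) ⊢ (s1, ε, $)
All input consumed; state s1 ∈ F.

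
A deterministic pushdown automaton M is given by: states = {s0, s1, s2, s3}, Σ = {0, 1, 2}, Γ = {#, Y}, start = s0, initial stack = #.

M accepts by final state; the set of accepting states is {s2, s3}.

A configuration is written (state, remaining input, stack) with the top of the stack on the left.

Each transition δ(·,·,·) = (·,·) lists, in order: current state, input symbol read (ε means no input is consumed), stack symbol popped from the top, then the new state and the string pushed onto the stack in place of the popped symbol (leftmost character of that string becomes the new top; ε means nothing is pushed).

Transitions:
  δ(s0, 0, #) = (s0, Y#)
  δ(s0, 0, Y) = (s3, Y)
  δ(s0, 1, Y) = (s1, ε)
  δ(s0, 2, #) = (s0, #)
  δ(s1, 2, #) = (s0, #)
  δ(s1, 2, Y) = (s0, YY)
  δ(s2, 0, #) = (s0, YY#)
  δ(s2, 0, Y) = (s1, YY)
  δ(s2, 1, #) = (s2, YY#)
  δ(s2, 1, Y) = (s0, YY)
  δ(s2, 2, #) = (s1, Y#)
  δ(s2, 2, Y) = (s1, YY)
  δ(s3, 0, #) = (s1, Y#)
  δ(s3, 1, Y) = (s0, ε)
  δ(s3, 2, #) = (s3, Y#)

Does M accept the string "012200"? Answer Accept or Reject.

Accept

(s0, 012200, #)
  read 0, top #: go to s0, push Y# → (s0, 12200, Y#)
  read 1, top Y: go to s1, push ε → (s1, 2200, #)
  read 2, top #: go to s0, push # → (s0, 200, #)
  read 2, top #: go to s0, push # → (s0, 00, #)
  read 0, top #: go to s0, push Y# → (s0, 0, Y#)
  read 0, top Y: go to s3, push Y → (s3, ε, Y#)
All input consumed; state s3 ∈ F.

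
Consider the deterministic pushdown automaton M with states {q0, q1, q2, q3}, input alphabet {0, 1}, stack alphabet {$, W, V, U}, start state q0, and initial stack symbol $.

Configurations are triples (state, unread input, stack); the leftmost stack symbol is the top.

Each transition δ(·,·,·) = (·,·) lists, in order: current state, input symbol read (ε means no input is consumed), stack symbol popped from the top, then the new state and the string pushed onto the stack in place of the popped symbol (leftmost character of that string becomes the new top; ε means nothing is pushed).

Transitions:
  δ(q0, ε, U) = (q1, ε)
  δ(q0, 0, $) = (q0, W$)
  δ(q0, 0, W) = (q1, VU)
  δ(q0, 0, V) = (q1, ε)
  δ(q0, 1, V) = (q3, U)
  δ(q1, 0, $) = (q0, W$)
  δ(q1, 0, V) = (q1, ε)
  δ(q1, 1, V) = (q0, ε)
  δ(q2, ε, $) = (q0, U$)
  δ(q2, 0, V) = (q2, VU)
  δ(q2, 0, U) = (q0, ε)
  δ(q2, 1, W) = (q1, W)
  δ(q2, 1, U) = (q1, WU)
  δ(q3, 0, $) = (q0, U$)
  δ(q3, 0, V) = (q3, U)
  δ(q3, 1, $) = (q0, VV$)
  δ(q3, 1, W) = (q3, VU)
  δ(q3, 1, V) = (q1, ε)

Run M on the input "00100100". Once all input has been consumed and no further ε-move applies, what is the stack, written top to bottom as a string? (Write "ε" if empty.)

(q0, 00100100, $)
  read 0, top $: go to q0, push W$ → (q0, 0100100, W$)
  read 0, top W: go to q1, push VU → (q1, 100100, VU$)
  read 1, top V: go to q0, push ε → (q0, 00100, U$)
  ε-move, top U: go to q1, push ε → (q1, 00100, $)
  read 0, top $: go to q0, push W$ → (q0, 0100, W$)
  read 0, top W: go to q1, push VU → (q1, 100, VU$)
  read 1, top V: go to q0, push ε → (q0, 00, U$)
  ε-move, top U: go to q1, push ε → (q1, 00, $)
  read 0, top $: go to q0, push W$ → (q0, 0, W$)
  read 0, top W: go to q1, push VU → (q1, ε, VU$)
All input consumed in state q1 with stack VU$.

VU$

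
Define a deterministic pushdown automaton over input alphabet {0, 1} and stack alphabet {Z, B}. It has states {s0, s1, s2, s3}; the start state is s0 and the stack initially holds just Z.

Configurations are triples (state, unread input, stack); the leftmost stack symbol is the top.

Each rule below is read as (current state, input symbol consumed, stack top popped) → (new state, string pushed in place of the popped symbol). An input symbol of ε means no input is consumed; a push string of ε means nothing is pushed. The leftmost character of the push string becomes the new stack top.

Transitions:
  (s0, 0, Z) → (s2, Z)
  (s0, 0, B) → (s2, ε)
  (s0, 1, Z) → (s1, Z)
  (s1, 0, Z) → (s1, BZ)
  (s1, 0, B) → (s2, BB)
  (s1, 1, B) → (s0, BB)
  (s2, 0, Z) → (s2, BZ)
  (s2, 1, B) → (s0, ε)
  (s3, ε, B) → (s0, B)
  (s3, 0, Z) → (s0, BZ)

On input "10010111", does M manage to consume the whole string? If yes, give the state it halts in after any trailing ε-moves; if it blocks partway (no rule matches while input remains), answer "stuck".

(s0, 10010111, Z) ⊢ (s1, 0010111, Z) ⊢ (s1, 010111, BZ) ⊢ (s2, 10111, BBZ) ⊢ (s0, 0111, BZ) ⊢ (s2, 111, Z)
No transition for (s2, 1, top Z); M blocks with input 111 remaining.

stuck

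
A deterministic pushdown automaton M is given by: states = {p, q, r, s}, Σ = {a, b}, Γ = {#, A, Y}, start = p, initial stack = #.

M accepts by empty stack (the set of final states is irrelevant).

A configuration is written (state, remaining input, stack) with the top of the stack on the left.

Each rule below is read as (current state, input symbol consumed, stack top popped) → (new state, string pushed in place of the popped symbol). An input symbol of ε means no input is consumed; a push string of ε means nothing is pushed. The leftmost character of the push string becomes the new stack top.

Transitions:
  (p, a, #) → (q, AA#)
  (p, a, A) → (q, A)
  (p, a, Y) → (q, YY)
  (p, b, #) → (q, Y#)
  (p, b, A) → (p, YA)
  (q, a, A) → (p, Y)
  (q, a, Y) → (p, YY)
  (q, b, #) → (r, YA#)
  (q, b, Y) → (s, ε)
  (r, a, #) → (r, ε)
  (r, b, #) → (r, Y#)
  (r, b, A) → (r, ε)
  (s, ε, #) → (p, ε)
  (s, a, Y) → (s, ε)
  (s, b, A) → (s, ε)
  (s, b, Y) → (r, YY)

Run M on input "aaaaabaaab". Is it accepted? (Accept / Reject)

(p, aaaaabaaab, #)
  read a, top #: go to q, push AA# → (q, aaaabaaab, AA#)
  read a, top A: go to p, push Y → (p, aaabaaab, YA#)
  read a, top Y: go to q, push YY → (q, aabaaab, YYA#)
  read a, top Y: go to p, push YY → (p, abaaab, YYYA#)
  read a, top Y: go to q, push YY → (q, baaab, YYYYA#)
  read b, top Y: go to s, push ε → (s, aaab, YYYA#)
  read a, top Y: go to s, push ε → (s, aab, YYA#)
  read a, top Y: go to s, push ε → (s, ab, YA#)
  read a, top Y: go to s, push ε → (s, b, A#)
  read b, top A: go to s, push ε → (s, ε, #)
  ε-move, top #: go to p, push ε → (p, ε, ε)
All input consumed and the stack is empty.

Accept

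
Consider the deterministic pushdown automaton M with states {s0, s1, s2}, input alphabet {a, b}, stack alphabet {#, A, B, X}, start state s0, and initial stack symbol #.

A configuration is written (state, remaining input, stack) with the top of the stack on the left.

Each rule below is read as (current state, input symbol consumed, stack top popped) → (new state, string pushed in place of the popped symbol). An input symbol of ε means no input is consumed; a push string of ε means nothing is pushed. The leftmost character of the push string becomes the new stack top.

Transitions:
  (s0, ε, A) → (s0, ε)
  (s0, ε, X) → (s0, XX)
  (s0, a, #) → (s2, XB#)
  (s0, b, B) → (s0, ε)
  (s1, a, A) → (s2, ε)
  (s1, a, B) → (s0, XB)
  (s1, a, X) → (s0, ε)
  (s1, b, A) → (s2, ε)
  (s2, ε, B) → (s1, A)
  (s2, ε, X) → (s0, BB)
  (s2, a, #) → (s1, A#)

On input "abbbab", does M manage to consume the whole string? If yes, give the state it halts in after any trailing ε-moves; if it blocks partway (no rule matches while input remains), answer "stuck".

(s0, abbbab, #)
  read a, top #: go to s2, push XB# → (s2, bbbab, XB#)
  ε-move, top X: go to s0, push BB → (s0, bbbab, BBB#)
  read b, top B: go to s0, push ε → (s0, bbab, BB#)
  read b, top B: go to s0, push ε → (s0, bab, B#)
  read b, top B: go to s0, push ε → (s0, ab, #)
  read a, top #: go to s2, push XB# → (s2, b, XB#)
  ε-move, top X: go to s0, push BB → (s0, b, BBB#)
  read b, top B: go to s0, push ε → (s0, ε, BB#)
All input consumed; M is in state s0.

s0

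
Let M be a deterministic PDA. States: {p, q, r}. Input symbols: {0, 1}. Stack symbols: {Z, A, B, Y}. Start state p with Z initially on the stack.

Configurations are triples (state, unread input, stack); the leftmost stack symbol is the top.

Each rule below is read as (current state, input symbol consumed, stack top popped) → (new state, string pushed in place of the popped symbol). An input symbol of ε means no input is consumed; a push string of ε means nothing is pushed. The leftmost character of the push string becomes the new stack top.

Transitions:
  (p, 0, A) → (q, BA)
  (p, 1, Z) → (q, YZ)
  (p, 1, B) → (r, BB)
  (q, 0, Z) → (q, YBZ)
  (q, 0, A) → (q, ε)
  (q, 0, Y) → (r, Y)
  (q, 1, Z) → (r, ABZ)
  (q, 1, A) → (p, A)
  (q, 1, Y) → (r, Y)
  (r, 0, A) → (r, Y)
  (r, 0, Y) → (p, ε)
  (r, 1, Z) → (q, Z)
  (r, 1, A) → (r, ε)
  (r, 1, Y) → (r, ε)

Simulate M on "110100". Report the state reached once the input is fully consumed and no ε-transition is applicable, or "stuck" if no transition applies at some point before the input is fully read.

p

(p, 110100, Z)
  read 1, top Z: go to q, push YZ → (q, 10100, YZ)
  read 1, top Y: go to r, push Y → (r, 0100, YZ)
  read 0, top Y: go to p, push ε → (p, 100, Z)
  read 1, top Z: go to q, push YZ → (q, 00, YZ)
  read 0, top Y: go to r, push Y → (r, 0, YZ)
  read 0, top Y: go to p, push ε → (p, ε, Z)
All input consumed; M is in state p.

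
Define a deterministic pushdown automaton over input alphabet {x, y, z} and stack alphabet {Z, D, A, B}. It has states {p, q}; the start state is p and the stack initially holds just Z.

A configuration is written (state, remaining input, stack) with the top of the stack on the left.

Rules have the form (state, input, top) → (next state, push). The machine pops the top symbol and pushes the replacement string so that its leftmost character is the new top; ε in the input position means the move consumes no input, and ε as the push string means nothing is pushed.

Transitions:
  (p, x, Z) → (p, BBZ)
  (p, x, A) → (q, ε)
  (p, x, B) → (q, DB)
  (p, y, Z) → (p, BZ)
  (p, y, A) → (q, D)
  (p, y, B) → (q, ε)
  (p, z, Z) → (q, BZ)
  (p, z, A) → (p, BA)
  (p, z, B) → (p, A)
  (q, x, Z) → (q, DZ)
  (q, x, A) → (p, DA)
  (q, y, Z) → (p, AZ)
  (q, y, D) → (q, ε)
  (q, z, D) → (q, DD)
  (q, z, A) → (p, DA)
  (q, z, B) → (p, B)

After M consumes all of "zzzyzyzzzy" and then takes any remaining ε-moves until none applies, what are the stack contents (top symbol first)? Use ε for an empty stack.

DDDZ

(p, zzzyzyzzzy, Z)
  read z, top Z: go to q, push BZ → (q, zzyzyzzzy, BZ)
  read z, top B: go to p, push B → (p, zyzyzzzy, BZ)
  read z, top B: go to p, push A → (p, yzyzzzy, AZ)
  read y, top A: go to q, push D → (q, zyzzzy, DZ)
  read z, top D: go to q, push DD → (q, yzzzy, DDZ)
  read y, top D: go to q, push ε → (q, zzzy, DZ)
  read z, top D: go to q, push DD → (q, zzy, DDZ)
  read z, top D: go to q, push DD → (q, zy, DDDZ)
  read z, top D: go to q, push DD → (q, y, DDDDZ)
  read y, top D: go to q, push ε → (q, ε, DDDZ)
All input consumed in state q with stack DDDZ.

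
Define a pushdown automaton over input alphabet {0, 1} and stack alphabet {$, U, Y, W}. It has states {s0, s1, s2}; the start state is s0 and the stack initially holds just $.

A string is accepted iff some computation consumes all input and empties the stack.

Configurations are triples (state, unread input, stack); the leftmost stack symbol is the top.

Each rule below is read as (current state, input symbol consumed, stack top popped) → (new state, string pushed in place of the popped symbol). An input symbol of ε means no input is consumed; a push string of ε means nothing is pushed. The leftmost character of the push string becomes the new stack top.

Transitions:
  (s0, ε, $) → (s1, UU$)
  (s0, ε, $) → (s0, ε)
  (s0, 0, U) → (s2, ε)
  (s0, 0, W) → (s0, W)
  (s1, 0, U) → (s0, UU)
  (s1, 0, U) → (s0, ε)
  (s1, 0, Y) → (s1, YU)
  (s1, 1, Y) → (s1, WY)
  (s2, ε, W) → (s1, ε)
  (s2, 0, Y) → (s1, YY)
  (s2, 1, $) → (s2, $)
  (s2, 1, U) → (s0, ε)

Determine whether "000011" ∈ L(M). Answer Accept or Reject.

No computation consumes all input and empties the stack.

Reject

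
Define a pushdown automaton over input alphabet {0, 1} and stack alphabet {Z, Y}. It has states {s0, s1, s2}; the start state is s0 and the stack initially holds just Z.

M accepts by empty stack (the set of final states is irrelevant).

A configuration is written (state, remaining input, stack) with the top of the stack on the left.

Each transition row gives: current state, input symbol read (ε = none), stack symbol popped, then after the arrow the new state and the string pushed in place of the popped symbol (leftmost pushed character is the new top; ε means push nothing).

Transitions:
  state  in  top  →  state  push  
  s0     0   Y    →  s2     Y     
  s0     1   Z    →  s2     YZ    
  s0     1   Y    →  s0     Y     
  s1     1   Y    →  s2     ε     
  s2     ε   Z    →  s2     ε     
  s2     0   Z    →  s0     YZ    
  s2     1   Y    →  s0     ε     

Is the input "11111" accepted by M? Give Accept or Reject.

No computation consumes all input and empties the stack.

Reject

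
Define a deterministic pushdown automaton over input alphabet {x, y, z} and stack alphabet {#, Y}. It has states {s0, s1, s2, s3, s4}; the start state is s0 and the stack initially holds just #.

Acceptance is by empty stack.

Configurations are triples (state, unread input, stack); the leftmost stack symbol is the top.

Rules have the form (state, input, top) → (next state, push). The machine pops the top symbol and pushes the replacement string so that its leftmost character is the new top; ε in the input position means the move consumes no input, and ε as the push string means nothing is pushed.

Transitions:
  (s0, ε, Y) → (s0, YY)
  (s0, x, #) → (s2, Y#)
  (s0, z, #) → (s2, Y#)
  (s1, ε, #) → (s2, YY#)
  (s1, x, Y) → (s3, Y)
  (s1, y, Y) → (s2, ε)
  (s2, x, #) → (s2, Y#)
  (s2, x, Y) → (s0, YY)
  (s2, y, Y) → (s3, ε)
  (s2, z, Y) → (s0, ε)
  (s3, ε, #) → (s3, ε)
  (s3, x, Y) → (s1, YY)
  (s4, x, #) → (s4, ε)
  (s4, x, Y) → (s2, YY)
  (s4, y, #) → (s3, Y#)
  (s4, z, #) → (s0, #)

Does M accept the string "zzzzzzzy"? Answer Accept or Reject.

(s0, zzzzzzzy, #)
  read z, top #: go to s2, push Y# → (s2, zzzzzzy, Y#)
  read z, top Y: go to s0, push ε → (s0, zzzzzy, #)
  read z, top #: go to s2, push Y# → (s2, zzzzy, Y#)
  read z, top Y: go to s0, push ε → (s0, zzzy, #)
  read z, top #: go to s2, push Y# → (s2, zzy, Y#)
  read z, top Y: go to s0, push ε → (s0, zy, #)
  read z, top #: go to s2, push Y# → (s2, y, Y#)
  read y, top Y: go to s3, push ε → (s3, ε, #)
  ε-move, top #: go to s3, push ε → (s3, ε, ε)
All input consumed and the stack is empty.

Accept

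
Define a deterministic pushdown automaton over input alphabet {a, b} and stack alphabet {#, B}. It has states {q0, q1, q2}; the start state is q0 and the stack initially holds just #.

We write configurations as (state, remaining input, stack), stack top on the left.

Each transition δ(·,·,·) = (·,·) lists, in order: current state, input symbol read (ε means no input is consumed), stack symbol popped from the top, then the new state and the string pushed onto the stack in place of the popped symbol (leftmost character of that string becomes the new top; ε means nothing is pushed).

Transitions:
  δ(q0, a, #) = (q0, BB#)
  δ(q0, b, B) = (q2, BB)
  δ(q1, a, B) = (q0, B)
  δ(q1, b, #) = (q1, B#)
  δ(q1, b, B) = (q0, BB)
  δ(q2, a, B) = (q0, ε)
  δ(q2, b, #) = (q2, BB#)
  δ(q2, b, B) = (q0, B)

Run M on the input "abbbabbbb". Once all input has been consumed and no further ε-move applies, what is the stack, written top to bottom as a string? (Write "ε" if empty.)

(q0, abbbabbbb, #)
  read a, top #: go to q0, push BB# → (q0, bbbabbbb, BB#)
  read b, top B: go to q2, push BB → (q2, bbabbbb, BBB#)
  read b, top B: go to q0, push B → (q0, babbbb, BBB#)
  read b, top B: go to q2, push BB → (q2, abbbb, BBBB#)
  read a, top B: go to q0, push ε → (q0, bbbb, BBB#)
  read b, top B: go to q2, push BB → (q2, bbb, BBBB#)
  read b, top B: go to q0, push B → (q0, bb, BBBB#)
  read b, top B: go to q2, push BB → (q2, b, BBBBB#)
  read b, top B: go to q0, push B → (q0, ε, BBBBB#)
All input consumed in state q0 with stack BBBBB#.

BBBBB#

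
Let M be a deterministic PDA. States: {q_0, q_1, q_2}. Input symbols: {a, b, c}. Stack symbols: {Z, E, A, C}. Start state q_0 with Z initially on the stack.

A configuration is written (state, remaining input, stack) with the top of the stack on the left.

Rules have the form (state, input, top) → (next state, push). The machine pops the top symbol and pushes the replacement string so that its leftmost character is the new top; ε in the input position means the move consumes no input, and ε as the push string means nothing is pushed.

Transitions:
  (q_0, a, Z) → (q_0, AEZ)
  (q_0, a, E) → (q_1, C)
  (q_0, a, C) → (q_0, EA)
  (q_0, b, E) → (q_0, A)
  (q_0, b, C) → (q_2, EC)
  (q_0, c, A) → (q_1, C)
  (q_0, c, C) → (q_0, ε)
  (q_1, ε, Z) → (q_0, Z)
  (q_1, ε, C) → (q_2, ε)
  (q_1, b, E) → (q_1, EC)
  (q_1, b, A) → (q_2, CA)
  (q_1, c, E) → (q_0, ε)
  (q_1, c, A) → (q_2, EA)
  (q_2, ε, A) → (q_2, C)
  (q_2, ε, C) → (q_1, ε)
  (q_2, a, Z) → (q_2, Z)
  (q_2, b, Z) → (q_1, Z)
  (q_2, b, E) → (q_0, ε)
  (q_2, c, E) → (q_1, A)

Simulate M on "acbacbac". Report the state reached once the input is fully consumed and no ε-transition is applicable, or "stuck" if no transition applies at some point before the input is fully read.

(q_0, acbacbac, Z) ⊢ (q_0, cbacbac, AEZ) ⊢ (q_1, bacbac, CEZ) ⊢ (q_2, bacbac, EZ) ⊢ (q_0, acbac, Z) ⊢ (q_0, cbac, AEZ) ⊢ (q_1, bac, CEZ) ⊢ (q_2, bac, EZ) ⊢ (q_0, ac, Z) ⊢ (q_0, c, AEZ) ⊢ (q_1, ε, CEZ) ⊢ (q_2, ε, EZ)
All input consumed; M is in state q_2.

q_2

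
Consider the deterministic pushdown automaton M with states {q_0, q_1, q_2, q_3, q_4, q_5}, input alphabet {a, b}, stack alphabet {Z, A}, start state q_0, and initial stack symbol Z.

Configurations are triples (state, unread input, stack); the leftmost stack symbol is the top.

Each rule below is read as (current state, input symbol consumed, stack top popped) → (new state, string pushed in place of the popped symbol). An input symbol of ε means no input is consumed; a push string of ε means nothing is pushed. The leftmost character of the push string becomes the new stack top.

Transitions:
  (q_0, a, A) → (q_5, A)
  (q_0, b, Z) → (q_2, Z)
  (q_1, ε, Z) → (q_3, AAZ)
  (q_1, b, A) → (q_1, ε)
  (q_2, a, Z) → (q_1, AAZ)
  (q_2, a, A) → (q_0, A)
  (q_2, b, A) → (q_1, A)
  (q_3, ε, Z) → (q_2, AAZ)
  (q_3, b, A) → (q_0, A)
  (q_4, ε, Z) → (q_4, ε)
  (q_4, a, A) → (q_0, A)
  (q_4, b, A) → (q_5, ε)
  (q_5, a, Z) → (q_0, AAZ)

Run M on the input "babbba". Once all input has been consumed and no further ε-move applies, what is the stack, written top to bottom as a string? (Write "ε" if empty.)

(q_0, babbba, Z)
  read b, top Z: go to q_2, push Z → (q_2, abbba, Z)
  read a, top Z: go to q_1, push AAZ → (q_1, bbba, AAZ)
  read b, top A: go to q_1, push ε → (q_1, bba, AZ)
  read b, top A: go to q_1, push ε → (q_1, ba, Z)
  ε-move, top Z: go to q_3, push AAZ → (q_3, ba, AAZ)
  read b, top A: go to q_0, push A → (q_0, a, AAZ)
  read a, top A: go to q_5, push A → (q_5, ε, AAZ)
All input consumed in state q_5 with stack AAZ.

AAZ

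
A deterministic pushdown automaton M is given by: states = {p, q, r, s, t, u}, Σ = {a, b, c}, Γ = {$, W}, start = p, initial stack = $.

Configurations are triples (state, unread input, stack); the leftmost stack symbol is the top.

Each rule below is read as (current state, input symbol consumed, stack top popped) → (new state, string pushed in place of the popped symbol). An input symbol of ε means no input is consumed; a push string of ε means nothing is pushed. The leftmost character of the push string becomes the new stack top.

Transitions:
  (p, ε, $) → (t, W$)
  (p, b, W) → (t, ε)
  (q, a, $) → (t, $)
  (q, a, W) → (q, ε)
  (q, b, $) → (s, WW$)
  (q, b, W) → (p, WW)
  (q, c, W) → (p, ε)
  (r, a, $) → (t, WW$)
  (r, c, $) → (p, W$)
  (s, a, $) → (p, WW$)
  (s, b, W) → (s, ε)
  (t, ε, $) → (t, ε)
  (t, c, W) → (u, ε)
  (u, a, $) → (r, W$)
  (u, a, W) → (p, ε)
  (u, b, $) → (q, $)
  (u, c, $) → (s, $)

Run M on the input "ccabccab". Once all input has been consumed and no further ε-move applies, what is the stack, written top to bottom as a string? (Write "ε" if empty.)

(p, ccabccab, $)
  ε-move, top $: go to t, push W$ → (t, ccabccab, W$)
  read c, top W: go to u, push ε → (u, cabccab, $)
  read c, top $: go to s, push $ → (s, abccab, $)
  read a, top $: go to p, push WW$ → (p, bccab, WW$)
  read b, top W: go to t, push ε → (t, ccab, W$)
  read c, top W: go to u, push ε → (u, cab, $)
  read c, top $: go to s, push $ → (s, ab, $)
  read a, top $: go to p, push WW$ → (p, b, WW$)
  read b, top W: go to t, push ε → (t, ε, W$)
All input consumed in state t with stack W$.

W$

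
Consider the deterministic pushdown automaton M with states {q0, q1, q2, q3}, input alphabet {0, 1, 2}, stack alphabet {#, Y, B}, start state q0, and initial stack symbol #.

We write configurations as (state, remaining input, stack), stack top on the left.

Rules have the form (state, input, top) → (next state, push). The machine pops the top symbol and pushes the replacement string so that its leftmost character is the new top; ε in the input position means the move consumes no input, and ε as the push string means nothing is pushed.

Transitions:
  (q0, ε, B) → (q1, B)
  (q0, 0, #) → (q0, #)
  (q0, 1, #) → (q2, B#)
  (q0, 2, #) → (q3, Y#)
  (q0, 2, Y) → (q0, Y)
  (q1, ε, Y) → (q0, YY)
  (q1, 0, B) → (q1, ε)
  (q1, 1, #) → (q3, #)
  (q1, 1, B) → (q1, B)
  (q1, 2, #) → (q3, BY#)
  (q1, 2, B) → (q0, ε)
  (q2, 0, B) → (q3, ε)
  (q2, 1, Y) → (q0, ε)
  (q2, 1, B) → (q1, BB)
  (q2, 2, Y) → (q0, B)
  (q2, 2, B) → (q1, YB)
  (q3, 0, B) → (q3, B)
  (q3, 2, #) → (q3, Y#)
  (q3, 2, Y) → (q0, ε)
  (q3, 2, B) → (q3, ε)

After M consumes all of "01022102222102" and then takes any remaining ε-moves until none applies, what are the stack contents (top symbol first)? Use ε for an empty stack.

Y#

(q0, 01022102222102, #)
  read 0, top #: go to q0, push # → (q0, 1022102222102, #)
  read 1, top #: go to q2, push B# → (q2, 022102222102, B#)
  read 0, top B: go to q3, push ε → (q3, 22102222102, #)
  read 2, top #: go to q3, push Y# → (q3, 2102222102, Y#)
  read 2, top Y: go to q0, push ε → (q0, 102222102, #)
  read 1, top #: go to q2, push B# → (q2, 02222102, B#)
  read 0, top B: go to q3, push ε → (q3, 2222102, #)
  read 2, top #: go to q3, push Y# → (q3, 222102, Y#)
  read 2, top Y: go to q0, push ε → (q0, 22102, #)
  read 2, top #: go to q3, push Y# → (q3, 2102, Y#)
  read 2, top Y: go to q0, push ε → (q0, 102, #)
  read 1, top #: go to q2, push B# → (q2, 02, B#)
  read 0, top B: go to q3, push ε → (q3, 2, #)
  read 2, top #: go to q3, push Y# → (q3, ε, Y#)
All input consumed in state q3 with stack Y#.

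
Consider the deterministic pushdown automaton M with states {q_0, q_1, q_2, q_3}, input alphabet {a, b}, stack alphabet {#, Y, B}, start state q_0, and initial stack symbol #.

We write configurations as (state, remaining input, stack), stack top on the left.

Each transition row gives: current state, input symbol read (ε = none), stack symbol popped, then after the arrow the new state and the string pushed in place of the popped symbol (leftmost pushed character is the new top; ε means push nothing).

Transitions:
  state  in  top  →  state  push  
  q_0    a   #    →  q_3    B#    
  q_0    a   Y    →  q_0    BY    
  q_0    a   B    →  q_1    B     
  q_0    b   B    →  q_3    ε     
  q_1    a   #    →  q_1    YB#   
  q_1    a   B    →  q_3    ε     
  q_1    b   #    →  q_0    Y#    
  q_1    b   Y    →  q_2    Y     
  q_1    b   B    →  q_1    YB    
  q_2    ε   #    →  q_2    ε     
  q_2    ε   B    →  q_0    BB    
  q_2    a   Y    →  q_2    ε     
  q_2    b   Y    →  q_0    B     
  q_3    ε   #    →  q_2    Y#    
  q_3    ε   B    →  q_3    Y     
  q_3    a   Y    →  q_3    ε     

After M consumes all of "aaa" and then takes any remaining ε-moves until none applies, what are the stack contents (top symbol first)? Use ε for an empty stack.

(q_0, aaa, #) ⊢ (q_3, aa, B#) ⊢ (q_3, aa, Y#) ⊢ (q_3, a, #) ⊢ (q_2, a, Y#) ⊢ (q_2, ε, #) ⊢ (q_2, ε, ε)
All input consumed in state q_2 with stack ε.

ε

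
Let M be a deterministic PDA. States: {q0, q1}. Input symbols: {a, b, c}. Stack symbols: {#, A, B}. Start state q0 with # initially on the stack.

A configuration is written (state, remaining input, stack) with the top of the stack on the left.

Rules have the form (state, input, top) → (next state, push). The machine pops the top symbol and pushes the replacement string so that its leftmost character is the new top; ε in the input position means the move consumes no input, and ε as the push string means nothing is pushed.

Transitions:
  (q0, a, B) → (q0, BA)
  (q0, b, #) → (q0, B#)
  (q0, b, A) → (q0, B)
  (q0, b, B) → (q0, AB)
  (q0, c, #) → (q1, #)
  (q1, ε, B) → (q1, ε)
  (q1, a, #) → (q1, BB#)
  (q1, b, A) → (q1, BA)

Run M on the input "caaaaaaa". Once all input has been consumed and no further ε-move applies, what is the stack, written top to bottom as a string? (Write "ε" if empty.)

(q0, caaaaaaa, #)
  read c, top #: go to q1, push # → (q1, aaaaaaa, #)
  read a, top #: go to q1, push BB# → (q1, aaaaaa, BB#)
  ε-move, top B: go to q1, push ε → (q1, aaaaaa, B#)
  ε-move, top B: go to q1, push ε → (q1, aaaaaa, #)
  read a, top #: go to q1, push BB# → (q1, aaaaa, BB#)
  ε-move, top B: go to q1, push ε → (q1, aaaaa, B#)
  ε-move, top B: go to q1, push ε → (q1, aaaaa, #)
  read a, top #: go to q1, push BB# → (q1, aaaa, BB#)
  ε-move, top B: go to q1, push ε → (q1, aaaa, B#)
  ε-move, top B: go to q1, push ε → (q1, aaaa, #)
  read a, top #: go to q1, push BB# → (q1, aaa, BB#)
  ε-move, top B: go to q1, push ε → (q1, aaa, B#)
  ε-move, top B: go to q1, push ε → (q1, aaa, #)
  read a, top #: go to q1, push BB# → (q1, aa, BB#)
  ε-move, top B: go to q1, push ε → (q1, aa, B#)
  ε-move, top B: go to q1, push ε → (q1, aa, #)
  read a, top #: go to q1, push BB# → (q1, a, BB#)
  ε-move, top B: go to q1, push ε → (q1, a, B#)
  ε-move, top B: go to q1, push ε → (q1, a, #)
  read a, top #: go to q1, push BB# → (q1, ε, BB#)
  ε-move, top B: go to q1, push ε → (q1, ε, B#)
  ε-move, top B: go to q1, push ε → (q1, ε, #)
All input consumed in state q1 with stack #.

#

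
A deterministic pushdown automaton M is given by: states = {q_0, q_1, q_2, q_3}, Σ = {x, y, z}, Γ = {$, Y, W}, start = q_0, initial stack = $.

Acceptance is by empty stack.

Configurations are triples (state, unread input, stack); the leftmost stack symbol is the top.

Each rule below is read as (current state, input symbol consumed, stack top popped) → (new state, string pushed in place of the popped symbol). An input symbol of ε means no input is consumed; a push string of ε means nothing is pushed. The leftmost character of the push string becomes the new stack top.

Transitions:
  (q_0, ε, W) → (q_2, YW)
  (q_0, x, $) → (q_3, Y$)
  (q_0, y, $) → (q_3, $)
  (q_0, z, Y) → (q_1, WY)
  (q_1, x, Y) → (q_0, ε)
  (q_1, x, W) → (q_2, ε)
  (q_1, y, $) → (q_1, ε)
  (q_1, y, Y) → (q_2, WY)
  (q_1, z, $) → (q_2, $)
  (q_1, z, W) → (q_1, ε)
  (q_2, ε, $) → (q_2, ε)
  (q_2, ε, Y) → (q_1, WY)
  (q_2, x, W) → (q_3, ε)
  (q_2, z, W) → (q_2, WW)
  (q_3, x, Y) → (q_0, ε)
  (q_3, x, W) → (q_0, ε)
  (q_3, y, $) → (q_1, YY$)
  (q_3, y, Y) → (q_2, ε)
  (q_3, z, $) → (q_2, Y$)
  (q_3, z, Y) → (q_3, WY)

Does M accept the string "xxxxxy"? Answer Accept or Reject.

Accept

(q_0, xxxxxy, $)
  read x, top $: go to q_3, push Y$ → (q_3, xxxxy, Y$)
  read x, top Y: go to q_0, push ε → (q_0, xxxy, $)
  read x, top $: go to q_3, push Y$ → (q_3, xxy, Y$)
  read x, top Y: go to q_0, push ε → (q_0, xy, $)
  read x, top $: go to q_3, push Y$ → (q_3, y, Y$)
  read y, top Y: go to q_2, push ε → (q_2, ε, $)
  ε-move, top $: go to q_2, push ε → (q_2, ε, ε)
All input consumed and the stack is empty.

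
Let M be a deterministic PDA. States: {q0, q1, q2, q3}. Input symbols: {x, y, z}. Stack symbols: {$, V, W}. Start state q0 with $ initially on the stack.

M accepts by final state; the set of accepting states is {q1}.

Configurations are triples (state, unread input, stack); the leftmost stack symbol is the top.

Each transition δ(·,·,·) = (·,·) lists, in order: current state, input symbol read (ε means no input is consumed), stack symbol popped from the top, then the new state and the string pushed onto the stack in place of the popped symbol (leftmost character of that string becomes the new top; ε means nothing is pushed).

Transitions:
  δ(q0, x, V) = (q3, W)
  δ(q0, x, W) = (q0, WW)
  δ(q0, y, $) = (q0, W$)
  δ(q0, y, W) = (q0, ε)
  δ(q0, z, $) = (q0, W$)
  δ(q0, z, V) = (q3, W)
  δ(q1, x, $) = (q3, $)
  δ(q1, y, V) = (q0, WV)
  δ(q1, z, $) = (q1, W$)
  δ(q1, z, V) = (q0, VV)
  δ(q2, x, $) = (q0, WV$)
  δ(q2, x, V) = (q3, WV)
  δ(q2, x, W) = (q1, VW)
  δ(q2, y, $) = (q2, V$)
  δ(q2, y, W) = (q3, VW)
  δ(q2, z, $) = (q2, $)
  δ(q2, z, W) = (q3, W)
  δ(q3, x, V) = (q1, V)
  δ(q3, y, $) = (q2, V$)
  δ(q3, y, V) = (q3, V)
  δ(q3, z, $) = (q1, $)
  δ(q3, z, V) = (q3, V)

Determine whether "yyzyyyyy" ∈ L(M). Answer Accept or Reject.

(q0, yyzyyyyy, $)
  read y, top $: go to q0, push W$ → (q0, yzyyyyy, W$)
  read y, top W: go to q0, push ε → (q0, zyyyyy, $)
  read z, top $: go to q0, push W$ → (q0, yyyyy, W$)
  read y, top W: go to q0, push ε → (q0, yyyy, $)
  read y, top $: go to q0, push W$ → (q0, yyy, W$)
  read y, top W: go to q0, push ε → (q0, yy, $)
  read y, top $: go to q0, push W$ → (q0, y, W$)
  read y, top W: go to q0, push ε → (q0, ε, $)
All input consumed; state q0 ∉ F and no further ε-move applies.

Reject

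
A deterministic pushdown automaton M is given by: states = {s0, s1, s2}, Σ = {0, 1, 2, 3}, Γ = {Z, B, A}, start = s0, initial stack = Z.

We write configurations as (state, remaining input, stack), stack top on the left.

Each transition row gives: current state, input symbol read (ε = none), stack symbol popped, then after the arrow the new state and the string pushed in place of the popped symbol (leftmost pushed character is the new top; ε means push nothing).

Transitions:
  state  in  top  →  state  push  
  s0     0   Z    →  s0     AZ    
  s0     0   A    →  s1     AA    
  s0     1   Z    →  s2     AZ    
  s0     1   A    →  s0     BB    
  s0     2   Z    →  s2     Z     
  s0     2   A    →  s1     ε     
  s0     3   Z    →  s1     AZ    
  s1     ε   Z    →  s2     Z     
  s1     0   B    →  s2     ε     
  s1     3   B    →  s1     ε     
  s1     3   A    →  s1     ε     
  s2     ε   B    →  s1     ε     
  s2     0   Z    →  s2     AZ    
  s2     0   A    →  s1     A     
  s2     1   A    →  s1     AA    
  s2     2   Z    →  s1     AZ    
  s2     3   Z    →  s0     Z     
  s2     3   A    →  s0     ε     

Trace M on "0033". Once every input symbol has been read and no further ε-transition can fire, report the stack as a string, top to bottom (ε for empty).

Z

(s0, 0033, Z) ⊢ (s0, 033, AZ) ⊢ (s1, 33, AAZ) ⊢ (s1, 3, AZ) ⊢ (s1, ε, Z) ⊢ (s2, ε, Z)
All input consumed in state s2 with stack Z.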